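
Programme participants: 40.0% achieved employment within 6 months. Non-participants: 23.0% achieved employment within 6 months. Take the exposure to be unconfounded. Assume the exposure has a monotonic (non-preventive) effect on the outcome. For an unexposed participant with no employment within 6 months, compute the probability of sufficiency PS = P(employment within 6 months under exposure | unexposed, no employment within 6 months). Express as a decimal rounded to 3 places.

PS ≈ 0.221

p₁ = 0.4, p₀ = 0.23.
Under exogeneity and monotonicity, PS = (p₁ − p₀) / (1 − p₀).
PS = (0.4 − 0.23) / (1 − 0.23) = 0.17 / 0.77 ≈ 0.2208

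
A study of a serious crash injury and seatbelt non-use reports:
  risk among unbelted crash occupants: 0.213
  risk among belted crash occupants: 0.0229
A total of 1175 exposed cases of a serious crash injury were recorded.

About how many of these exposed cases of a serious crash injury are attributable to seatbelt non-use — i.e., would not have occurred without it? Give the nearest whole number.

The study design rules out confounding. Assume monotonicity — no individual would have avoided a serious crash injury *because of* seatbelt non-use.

about 1049 cases

Let p₁ = 0.213, p₀ = 0.0229.
PN = (p₁ − p₀)/p₁ = (0.213 − 0.0229) / 0.213 ≈ 0.89249.
Attributable cases ≈ PN × (exposed cases) = 0.89249 × 1175 ≈ 1048.67.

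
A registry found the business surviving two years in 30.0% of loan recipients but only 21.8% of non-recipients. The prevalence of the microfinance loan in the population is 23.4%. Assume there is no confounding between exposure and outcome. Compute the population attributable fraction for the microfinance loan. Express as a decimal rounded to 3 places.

p₁ = 0.3, p₀ = 0.218.
Overall risk P(Y=1) = π·p₁ + (1−π)·p₀ = 0.234×0.3 + 0.766×0.218 = 0.23719.
Under exogeneity, PAF = [P(Y=1) − p₀] / P(Y=1).
PAF = (0.23719 − 0.218) / 0.23719 ≈ 0.0809

PAF ≈ 0.081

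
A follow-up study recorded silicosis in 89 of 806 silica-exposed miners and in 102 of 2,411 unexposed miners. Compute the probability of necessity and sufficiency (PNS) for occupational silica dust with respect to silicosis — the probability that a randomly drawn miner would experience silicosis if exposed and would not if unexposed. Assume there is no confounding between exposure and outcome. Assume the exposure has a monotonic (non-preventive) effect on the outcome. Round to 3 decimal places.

p₁ = P(outcome | exposed) = 89/806 = 0.11042
p₀ = P(outcome | unexposed) = 102/2411 = 0.042306
Under exogeneity and monotonicity, PNS = p₁ − p₀.
PNS = 0.11042 − 0.042306 = 0.068116

PNS ≈ 0.068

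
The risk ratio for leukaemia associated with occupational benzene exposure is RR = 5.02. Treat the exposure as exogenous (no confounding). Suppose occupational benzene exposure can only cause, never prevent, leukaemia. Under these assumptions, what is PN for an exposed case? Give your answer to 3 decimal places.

PN ≈ 0.801

Under exogeneity and monotonicity, PN = (RR − 1) / RR = 1 − 1/RR.
PN = (5.02 − 1) / 5.02 = 4.02 / 5.02 ≈ 0.8008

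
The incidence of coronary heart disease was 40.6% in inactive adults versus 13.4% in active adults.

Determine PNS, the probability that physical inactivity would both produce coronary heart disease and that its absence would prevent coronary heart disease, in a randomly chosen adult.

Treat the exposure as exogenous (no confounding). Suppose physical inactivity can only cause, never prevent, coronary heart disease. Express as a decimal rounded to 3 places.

PNS ≈ 0.272

p₁ = 0.406, p₀ = 0.134.
Under exogeneity and monotonicity, PNS = p₁ − p₀.
PNS = 0.406 − 0.134 = 0.272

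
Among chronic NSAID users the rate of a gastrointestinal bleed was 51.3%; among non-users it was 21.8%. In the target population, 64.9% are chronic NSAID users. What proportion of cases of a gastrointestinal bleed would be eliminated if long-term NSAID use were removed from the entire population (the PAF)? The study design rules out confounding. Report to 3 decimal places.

p₁ = 0.513, p₀ = 0.218.
Overall risk P(Y=1) = π·p₁ + (1−π)·p₀ = 0.649×0.513 + 0.351×0.218 = 0.40946.
Under exogeneity, PAF = [P(Y=1) − p₀] / P(Y=1).
PAF = (0.40946 − 0.218) / 0.40946 ≈ 0.4676

PAF ≈ 0.468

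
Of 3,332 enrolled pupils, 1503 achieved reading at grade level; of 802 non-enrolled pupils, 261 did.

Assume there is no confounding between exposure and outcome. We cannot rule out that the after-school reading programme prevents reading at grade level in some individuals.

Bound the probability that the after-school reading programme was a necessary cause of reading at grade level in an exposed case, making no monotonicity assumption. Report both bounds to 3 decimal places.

0.279 ≤ PN ≤ 1.000

p₁ = P(outcome | exposed) = 1503/3332 = 0.45108
p₀ = P(outcome | unexposed) = 261/802 = 0.32544
Under exogeneity alone the bounds on PN are max{0,(p₁−p₀)/p₁} ≤ PN ≤ min{1,(1−p₀)/p₁}.
  lower = (p₁ − p₀)/p₁ = 0.12564 / 0.45108 ≈ 0.2785
  upper = min{1, (1 − p₀)/p₁} = 0.67456 / 0.45108 ≈ 1.4954 → capped at 1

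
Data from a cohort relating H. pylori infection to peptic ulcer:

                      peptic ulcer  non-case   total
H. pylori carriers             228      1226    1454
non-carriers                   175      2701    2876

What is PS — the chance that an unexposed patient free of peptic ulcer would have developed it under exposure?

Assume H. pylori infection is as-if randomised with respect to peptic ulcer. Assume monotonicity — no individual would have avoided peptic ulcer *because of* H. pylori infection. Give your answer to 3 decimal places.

p₁ = P(outcome | exposed) = 228/1454 = 0.15681
p₀ = P(outcome | unexposed) = 175/2876 = 0.060848
Under exogeneity and monotonicity, PS = (p₁ − p₀) / (1 − p₀).
PS = (0.15681 − 0.060848) / (1 − 0.060848) = 0.09596 / 0.93915 ≈ 0.1022

PS ≈ 0.102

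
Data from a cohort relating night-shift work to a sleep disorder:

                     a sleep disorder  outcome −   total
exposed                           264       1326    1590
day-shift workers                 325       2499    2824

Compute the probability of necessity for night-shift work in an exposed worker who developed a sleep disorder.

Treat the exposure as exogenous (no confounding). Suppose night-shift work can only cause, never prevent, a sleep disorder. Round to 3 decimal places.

PN ≈ 0.307

p₁ = P(outcome | exposed) = 264/1590 = 0.16604
p₀ = P(outcome | unexposed) = 325/2824 = 0.11508
Under exogeneity and monotonicity, PN = (p₁ − p₀) / p₁.
PN = (0.16604 − 0.11508) / 0.16604 = 0.050953 / 0.16604 ≈ 0.3069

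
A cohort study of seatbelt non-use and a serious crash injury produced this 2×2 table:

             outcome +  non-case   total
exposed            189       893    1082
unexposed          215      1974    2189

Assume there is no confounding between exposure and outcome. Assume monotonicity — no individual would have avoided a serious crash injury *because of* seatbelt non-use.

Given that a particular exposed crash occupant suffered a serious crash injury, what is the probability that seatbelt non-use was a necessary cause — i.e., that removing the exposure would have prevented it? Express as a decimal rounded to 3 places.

p₁ = P(outcome | exposed) = 189/1082 = 0.17468
p₀ = P(outcome | unexposed) = 215/2189 = 0.098218
Under exogeneity and monotonicity, PN = (p₁ − p₀)/p₁.
PN = (0.17468 − 0.098218) / 0.17468 ≈ 0.4377

PN ≈ 0.438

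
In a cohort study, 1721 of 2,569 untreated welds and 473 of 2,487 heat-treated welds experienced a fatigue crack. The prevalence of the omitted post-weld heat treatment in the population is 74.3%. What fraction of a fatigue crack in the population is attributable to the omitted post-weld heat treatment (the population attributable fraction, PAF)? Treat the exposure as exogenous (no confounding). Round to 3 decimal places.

PAF ≈ 0.652

p₁ = P(outcome | exposed) = 1721/2569 = 0.66991
p₀ = P(outcome | unexposed) = 473/2487 = 0.19019
Overall risk P(Y=1) = π·p₁ + (1−π)·p₀ = 0.743×0.66991 + 0.257×0.19019 = 0.54662.
Under exogeneity, PAF = [P(Y=1) − p₀] / P(Y=1).
PAF = (0.54662 − 0.19019) / 0.54662 ≈ 0.6521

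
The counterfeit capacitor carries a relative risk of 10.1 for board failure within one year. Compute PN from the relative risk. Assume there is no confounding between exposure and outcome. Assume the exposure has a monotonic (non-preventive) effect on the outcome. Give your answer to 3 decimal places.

PN ≈ 0.901

Under exogeneity and monotonicity, PN = (RR − 1) / RR = 1 − 1/RR.
PN = (10.1 − 1) / 10.1 = 9.1 / 10.1 ≈ 0.9010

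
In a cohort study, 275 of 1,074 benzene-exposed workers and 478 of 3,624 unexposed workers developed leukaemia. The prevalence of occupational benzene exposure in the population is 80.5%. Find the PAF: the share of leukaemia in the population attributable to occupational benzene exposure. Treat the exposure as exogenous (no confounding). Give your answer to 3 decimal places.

PAF ≈ 0.431

p₁ = P(outcome | exposed) = 275/1074 = 0.25605
p₀ = P(outcome | unexposed) = 478/3624 = 0.1319
Overall risk P(Y=1) = π·p₁ + (1−π)·p₀ = 0.805×0.25605 + 0.195×0.1319 = 0.23184.
Under exogeneity, PAF = [P(Y=1) − p₀] / P(Y=1).
PAF = (0.23184 − 0.1319) / 0.23184 ≈ 0.4311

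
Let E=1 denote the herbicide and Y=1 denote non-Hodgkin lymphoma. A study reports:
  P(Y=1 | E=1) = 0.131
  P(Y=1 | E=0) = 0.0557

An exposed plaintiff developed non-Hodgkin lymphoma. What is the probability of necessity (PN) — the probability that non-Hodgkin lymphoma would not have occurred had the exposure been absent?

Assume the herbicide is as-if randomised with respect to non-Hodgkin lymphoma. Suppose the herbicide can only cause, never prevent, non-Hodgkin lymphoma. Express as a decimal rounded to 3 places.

PN ≈ 0.575

Let p₁ = 0.131, p₀ = 0.0557.
Under exogeneity and monotonicity, PN = (p₁ − p₀) / p₁.
PN = (0.131 − 0.0557) / 0.131 = 0.0753 / 0.131 ≈ 0.5748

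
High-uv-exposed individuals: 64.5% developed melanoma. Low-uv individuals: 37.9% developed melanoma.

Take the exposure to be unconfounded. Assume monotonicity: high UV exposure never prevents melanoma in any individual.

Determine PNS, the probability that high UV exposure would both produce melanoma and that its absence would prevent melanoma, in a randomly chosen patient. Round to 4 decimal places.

p₁ = 0.645, p₀ = 0.379.
Under exogeneity and monotonicity, PNS = p₁ − p₀.
PNS = 0.645 − 0.379 = 0.266

PNS ≈ 0.2660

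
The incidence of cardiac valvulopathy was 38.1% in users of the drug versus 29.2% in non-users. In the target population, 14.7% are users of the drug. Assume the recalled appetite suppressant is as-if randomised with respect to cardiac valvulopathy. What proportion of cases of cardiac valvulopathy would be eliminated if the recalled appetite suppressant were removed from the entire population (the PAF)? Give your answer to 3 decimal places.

p₁ = 0.381, p₀ = 0.292.
Overall risk P(Y=1) = π·p₁ + (1−π)·p₀ = 0.147×0.381 + 0.853×0.292 = 0.30508.
Under exogeneity, PAF = [P(Y=1) − p₀] / P(Y=1).
PAF = (0.30508 − 0.292) / 0.30508 ≈ 0.0429

PAF ≈ 0.043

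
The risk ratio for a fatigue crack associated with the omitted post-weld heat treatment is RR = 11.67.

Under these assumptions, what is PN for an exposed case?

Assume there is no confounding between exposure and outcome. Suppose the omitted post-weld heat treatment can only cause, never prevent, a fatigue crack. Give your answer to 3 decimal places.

PN ≈ 0.914

Under exogeneity and monotonicity, PN = (RR − 1) / RR = 1 − 1/RR.
PN = (11.67 − 1) / 11.67 = 10.67 / 11.67 ≈ 0.9143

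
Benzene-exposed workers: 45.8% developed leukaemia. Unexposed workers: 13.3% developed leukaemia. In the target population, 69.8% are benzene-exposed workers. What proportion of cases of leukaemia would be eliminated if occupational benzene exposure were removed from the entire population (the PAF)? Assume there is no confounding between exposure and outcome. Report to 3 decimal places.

PAF ≈ 0.630

p₁ = 0.458, p₀ = 0.133.
Overall risk P(Y=1) = π·p₁ + (1−π)·p₀ = 0.698×0.458 + 0.302×0.133 = 0.35985.
Under exogeneity, PAF = [P(Y=1) − p₀] / P(Y=1).
PAF = (0.35985 − 0.133) / 0.35985 ≈ 0.6304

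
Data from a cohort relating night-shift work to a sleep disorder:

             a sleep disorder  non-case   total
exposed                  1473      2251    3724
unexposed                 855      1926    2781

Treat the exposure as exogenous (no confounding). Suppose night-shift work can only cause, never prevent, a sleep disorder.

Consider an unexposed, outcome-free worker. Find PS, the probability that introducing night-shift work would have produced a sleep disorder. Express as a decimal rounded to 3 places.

PS ≈ 0.127

p₁ = P(outcome | exposed) = 1473/3724 = 0.39554
p₀ = P(outcome | unexposed) = 855/2781 = 0.30744
Under exogeneity and monotonicity, PS = (p₁ − p₀)/(1 − p₀).
PS = (0.39554 − 0.30744) / 0.69256 ≈ 0.1272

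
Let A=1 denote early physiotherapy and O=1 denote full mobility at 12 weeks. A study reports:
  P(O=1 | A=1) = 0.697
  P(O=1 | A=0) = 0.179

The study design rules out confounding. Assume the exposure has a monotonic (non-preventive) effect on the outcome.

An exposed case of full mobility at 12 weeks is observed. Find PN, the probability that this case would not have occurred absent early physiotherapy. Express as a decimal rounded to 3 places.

Let p₁ = 0.697, p₀ = 0.179.
Under exogeneity and monotonicity, PN = (p₁ − p₀) / p₁.
PN = (0.697 − 0.179) / 0.697 = 0.518 / 0.697 ≈ 0.7432

PN ≈ 0.743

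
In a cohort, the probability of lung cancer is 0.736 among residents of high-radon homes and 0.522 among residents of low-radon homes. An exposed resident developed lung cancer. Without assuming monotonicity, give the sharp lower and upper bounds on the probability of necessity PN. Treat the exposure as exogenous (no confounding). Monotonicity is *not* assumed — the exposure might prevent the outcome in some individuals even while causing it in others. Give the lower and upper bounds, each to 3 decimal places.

Let p₁ = 0.736, p₀ = 0.522.
Under exogeneity alone the bounds on PN are max{0,(p₁−p₀)/p₁} ≤ PN ≤ min{1,(1−p₀)/p₁}.
  lower = (p₁ − p₀)/p₁ = 0.214 / 0.736 ≈ 0.2908
  upper = min{1, (1 − p₀)/p₁} = 0.478 / 0.736 ≈ 0.6495

0.291 ≤ PN ≤ 0.649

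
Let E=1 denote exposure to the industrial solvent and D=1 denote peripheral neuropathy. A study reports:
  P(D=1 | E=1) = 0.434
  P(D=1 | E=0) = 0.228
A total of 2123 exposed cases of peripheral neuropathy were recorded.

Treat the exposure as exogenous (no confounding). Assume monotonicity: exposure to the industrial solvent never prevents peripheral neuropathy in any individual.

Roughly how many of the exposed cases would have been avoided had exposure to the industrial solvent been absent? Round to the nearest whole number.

Let p₁ = 0.434, p₀ = 0.228.
PN = (p₁ − p₀)/p₁ = (0.434 − 0.228) / 0.434 ≈ 0.47465.
Attributable cases ≈ PN × (exposed cases) = 0.47465 × 2123 ≈ 1007.69.

about 1008 cases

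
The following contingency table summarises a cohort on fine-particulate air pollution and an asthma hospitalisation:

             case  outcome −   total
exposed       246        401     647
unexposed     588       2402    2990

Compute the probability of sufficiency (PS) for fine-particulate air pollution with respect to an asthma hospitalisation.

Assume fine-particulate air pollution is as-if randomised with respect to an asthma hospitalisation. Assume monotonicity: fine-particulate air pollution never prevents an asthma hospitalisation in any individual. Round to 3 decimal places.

p₁ = P(outcome | exposed) = 246/647 = 0.38022
p₀ = P(outcome | unexposed) = 588/2990 = 0.19666
Under exogeneity and monotonicity, PS = (p₁ − p₀) / (1 − p₀).
PS = (0.38022 − 0.19666) / (1 − 0.19666) = 0.18356 / 0.80334 ≈ 0.2285

PS ≈ 0.228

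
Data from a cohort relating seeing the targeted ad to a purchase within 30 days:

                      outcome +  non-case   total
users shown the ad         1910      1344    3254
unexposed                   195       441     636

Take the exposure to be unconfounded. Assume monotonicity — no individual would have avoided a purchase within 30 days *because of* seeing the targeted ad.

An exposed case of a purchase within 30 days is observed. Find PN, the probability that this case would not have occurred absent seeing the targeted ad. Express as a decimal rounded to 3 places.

PN ≈ 0.478

p₁ = P(outcome | exposed) = 1910/3254 = 0.58697
p₀ = P(outcome | unexposed) = 195/636 = 0.3066
Under exogeneity and monotonicity, PN = (p₁ − p₀)/p₁.
PN = (0.58697 − 0.3066) / 0.58697 ≈ 0.4776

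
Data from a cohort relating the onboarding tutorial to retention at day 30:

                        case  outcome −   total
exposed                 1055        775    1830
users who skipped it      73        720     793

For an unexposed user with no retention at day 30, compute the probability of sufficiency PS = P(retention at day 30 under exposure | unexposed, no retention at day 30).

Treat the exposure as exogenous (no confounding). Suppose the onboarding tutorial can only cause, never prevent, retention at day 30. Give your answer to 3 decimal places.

PS ≈ 0.534

p₁ = P(outcome | exposed) = 1055/1830 = 0.5765
p₀ = P(outcome | unexposed) = 73/793 = 0.092055
Under exogeneity and monotonicity, PS = (p₁ − p₀)/(1 − p₀).
PS = (0.5765 − 0.092055) / 0.90794 ≈ 0.5336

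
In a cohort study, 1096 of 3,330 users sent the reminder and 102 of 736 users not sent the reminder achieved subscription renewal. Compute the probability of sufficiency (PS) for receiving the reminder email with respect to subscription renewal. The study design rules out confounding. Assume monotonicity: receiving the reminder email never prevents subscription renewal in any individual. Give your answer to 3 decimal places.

PS ≈ 0.221

p₁ = P(outcome | exposed) = 1096/3330 = 0.32913
p₀ = P(outcome | unexposed) = 102/736 = 0.13859
Under exogeneity and monotonicity, PS = (p₁ − p₀) / (1 − p₀).
PS = (0.32913 − 0.13859) / (1 − 0.13859) = 0.19054 / 0.86141 ≈ 0.2212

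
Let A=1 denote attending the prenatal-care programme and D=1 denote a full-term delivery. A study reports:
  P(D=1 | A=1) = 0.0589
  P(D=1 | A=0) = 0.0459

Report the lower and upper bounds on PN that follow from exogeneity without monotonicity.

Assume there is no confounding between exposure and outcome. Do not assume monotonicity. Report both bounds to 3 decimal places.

0.221 ≤ PN ≤ 1.000

Let p₁ = 0.0589, p₀ = 0.0459.
Under exogeneity alone the bounds on PN are max{0,(p₁−p₀)/p₁} ≤ PN ≤ min{1,(1−p₀)/p₁}.
  lower = (p₁ − p₀)/p₁ = 0.013 / 0.0589 ≈ 0.2207
  upper = min{1, (1 − p₀)/p₁} = 0.9541 / 0.0589 ≈ 16.1986 → capped at 1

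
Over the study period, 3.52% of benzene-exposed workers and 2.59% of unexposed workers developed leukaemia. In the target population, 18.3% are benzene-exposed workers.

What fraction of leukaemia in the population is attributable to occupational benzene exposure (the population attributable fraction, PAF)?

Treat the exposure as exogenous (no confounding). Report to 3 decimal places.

PAF ≈ 0.062

p₁ = 0.0352, p₀ = 0.0259.
Overall risk P(Y=1) = π·p₁ + (1−π)·p₀ = 0.183×0.0352 + 0.817×0.0259 = 0.027602.
Under exogeneity, PAF = [P(Y=1) − p₀] / P(Y=1).
PAF = (0.027602 − 0.0259) / 0.027602 ≈ 0.0617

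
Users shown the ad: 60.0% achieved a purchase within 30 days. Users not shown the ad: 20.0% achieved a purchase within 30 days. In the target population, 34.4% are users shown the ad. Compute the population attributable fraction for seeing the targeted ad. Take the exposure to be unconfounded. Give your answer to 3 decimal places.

p₁ = 0.6, p₀ = 0.2.
Overall risk P(Y=1) = π·p₁ + (1−π)·p₀ = 0.344×0.6 + 0.656×0.2 = 0.3376.
Under exogeneity, PAF = [P(Y=1) − p₀] / P(Y=1).
PAF = (0.3376 − 0.2) / 0.3376 ≈ 0.4076

PAF ≈ 0.408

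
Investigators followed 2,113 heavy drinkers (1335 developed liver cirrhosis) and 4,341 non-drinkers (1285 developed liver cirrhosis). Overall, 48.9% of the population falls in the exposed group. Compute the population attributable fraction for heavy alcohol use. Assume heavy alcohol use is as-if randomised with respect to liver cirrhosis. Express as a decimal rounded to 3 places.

PAF ≈ 0.357

p₁ = P(outcome | exposed) = 1335/2113 = 0.6318
p₀ = P(outcome | unexposed) = 1285/4341 = 0.29601
Overall risk P(Y=1) = π·p₁ + (1−π)·p₀ = 0.489×0.6318 + 0.511×0.29601 = 0.46022.
Under exogeneity, PAF = [P(Y=1) − p₀] / P(Y=1).
PAF = (0.46022 − 0.29601) / 0.46022 ≈ 0.3568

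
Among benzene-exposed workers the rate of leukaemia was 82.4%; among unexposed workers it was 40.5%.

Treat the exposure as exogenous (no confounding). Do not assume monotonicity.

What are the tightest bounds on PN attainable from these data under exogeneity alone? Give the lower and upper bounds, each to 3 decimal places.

0.508 ≤ PN ≤ 0.722

p₁ = 0.824, p₀ = 0.405.
Under exogeneity alone the bounds on PN are max{0,(p₁−p₀)/p₁} ≤ PN ≤ min{1,(1−p₀)/p₁}.
  lower = (p₁ − p₀)/p₁ = 0.419 / 0.824 ≈ 0.5085
  upper = min{1, (1 − p₀)/p₁} = 0.595 / 0.824 ≈ 0.7221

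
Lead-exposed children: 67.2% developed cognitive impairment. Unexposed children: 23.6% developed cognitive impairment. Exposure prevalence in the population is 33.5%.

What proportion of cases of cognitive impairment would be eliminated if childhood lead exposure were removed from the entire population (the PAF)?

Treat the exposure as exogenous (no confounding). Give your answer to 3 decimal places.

p₁ = 0.672, p₀ = 0.236.
Overall risk P(Y=1) = π·p₁ + (1−π)·p₀ = 0.335×0.672 + 0.665×0.236 = 0.38206.
Under exogeneity, PAF = [P(Y=1) − p₀] / P(Y=1).
PAF = (0.38206 − 0.236) / 0.38206 ≈ 0.3823

PAF ≈ 0.382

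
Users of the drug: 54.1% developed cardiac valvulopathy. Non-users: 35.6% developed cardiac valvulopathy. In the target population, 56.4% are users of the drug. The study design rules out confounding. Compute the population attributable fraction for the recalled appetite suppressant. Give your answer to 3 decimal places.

PAF ≈ 0.227

p₁ = 0.541, p₀ = 0.356.
Overall risk P(Y=1) = π·p₁ + (1−π)·p₀ = 0.564×0.541 + 0.436×0.356 = 0.46034.
Under exogeneity, PAF = [P(Y=1) − p₀] / P(Y=1).
PAF = (0.46034 − 0.356) / 0.46034 ≈ 0.2267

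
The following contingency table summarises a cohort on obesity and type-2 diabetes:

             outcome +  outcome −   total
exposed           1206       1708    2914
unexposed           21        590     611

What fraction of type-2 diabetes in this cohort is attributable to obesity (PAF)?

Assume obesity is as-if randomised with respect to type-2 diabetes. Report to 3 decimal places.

PAF ≈ 0.901

p₁ = P(outcome | exposed) = 1206/2914 = 0.41386
p₀ = P(outcome | unexposed) = 21/611 = 0.03437
Exposure prevalence π = 2914/3525 = 0.82667; overall risk P(Y=1) = 0.34809.
Under exogeneity, PAF = [P(Y=1) − p₀]/P(Y=1).
PAF = (0.34809 − 0.03437) / 0.34809 ≈ 0.9013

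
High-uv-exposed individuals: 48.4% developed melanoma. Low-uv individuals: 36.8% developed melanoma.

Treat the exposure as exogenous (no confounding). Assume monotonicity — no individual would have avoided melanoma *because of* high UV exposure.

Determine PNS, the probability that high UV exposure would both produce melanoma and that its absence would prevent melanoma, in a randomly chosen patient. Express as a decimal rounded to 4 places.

p₁ = 0.484, p₀ = 0.368.
Under exogeneity and monotonicity, PNS = p₁ − p₀.
PNS = 0.484 − 0.368 = 0.116

PNS ≈ 0.1160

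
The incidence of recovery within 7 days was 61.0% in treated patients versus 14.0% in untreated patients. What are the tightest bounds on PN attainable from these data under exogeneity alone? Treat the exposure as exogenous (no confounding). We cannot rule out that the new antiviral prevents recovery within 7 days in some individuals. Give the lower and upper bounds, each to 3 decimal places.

p₁ = 0.61, p₀ = 0.14.
Under exogeneity alone the bounds on PN are max{0,(p₁−p₀)/p₁} ≤ PN ≤ min{1,(1−p₀)/p₁}.
  lower = (p₁ − p₀)/p₁ = 0.47 / 0.61 ≈ 0.7705
  upper = min{1, (1 − p₀)/p₁} = 0.86 / 0.61 ≈ 1.4098 → capped at 1

0.770 ≤ PN ≤ 1.000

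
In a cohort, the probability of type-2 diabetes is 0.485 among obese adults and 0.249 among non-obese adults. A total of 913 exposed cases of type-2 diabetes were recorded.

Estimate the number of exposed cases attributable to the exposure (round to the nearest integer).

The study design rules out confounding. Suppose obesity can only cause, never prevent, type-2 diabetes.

Let p₁ = 0.485, p₀ = 0.249.
PN = (p₁ − p₀)/p₁ = (0.485 − 0.249) / 0.485 ≈ 0.48660.
Attributable cases ≈ PN × (exposed cases) = 0.48660 × 913 ≈ 444.26.

about 444 cases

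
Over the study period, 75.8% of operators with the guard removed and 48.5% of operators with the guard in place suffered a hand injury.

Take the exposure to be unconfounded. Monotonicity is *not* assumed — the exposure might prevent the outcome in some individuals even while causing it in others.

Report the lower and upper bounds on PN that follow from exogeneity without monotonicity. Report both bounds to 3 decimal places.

0.360 ≤ PN ≤ 0.679

p₁ = 0.758, p₀ = 0.485.
Under exogeneity alone the bounds on PN are max{0,(p₁−p₀)/p₁} ≤ PN ≤ min{1,(1−p₀)/p₁}.
  lower = (p₁ − p₀)/p₁ = 0.273 / 0.758 ≈ 0.3602
  upper = min{1, (1 − p₀)/p₁} = 0.515 / 0.758 ≈ 0.6794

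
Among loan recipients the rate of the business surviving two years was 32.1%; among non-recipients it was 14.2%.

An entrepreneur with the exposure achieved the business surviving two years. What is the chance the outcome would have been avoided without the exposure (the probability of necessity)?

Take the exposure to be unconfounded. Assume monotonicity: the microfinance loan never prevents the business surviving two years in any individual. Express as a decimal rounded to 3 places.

PN ≈ 0.558

p₁ = 0.321, p₀ = 0.142.
Under exogeneity and monotonicity, PN = (p₁ − p₀) / p₁.
PN = (0.321 − 0.142) / 0.321 = 0.179 / 0.321 ≈ 0.5576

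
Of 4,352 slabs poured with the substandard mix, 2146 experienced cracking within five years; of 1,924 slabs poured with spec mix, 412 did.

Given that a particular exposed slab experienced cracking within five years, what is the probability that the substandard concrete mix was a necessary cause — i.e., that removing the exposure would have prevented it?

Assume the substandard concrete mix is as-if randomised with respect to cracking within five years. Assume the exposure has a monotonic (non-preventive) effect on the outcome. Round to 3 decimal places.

PN ≈ 0.566

p₁ = P(outcome | exposed) = 2146/4352 = 0.49311
p₀ = P(outcome | unexposed) = 412/1924 = 0.21414
Under exogeneity and monotonicity, PN = (p₁ − p₀) / p₁.
PN = (0.49311 − 0.21414) / 0.49311 = 0.27897 / 0.49311 ≈ 0.5657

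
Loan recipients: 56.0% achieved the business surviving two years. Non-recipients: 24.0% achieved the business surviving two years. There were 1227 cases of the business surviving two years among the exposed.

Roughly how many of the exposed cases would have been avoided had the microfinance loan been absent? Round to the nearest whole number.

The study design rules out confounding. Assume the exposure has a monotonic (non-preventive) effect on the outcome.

about 701 cases

p₁ = 0.56, p₀ = 0.24.
PN = (p₁ − p₀)/p₁ = (0.56 − 0.24) / 0.56 ≈ 0.57143.
Attributable cases ≈ PN × (exposed cases) = 0.57143 × 1227 ≈ 701.14.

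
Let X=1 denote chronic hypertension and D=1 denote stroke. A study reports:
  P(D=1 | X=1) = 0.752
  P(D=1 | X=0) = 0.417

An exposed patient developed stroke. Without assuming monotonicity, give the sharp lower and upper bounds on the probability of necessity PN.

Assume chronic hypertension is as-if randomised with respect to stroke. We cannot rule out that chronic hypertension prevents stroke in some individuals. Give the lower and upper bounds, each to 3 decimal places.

Let p₁ = 0.752, p₀ = 0.417.
Under exogeneity alone the bounds on PN are max{0,(p₁−p₀)/p₁} ≤ PN ≤ min{1,(1−p₀)/p₁}.
  lower = (p₁ − p₀)/p₁ = 0.335 / 0.752 ≈ 0.4455
  upper = min{1, (1 − p₀)/p₁} = 0.583 / 0.752 ≈ 0.7753

0.445 ≤ PN ≤ 0.775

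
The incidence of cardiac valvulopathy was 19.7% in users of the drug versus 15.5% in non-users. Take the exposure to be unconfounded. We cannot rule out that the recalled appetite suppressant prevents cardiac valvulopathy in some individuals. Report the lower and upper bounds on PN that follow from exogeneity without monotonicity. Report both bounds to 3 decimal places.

0.213 ≤ PN ≤ 1.000

p₁ = 0.197, p₀ = 0.155.
Under exogeneity alone the bounds on PN are max{0,(p₁−p₀)/p₁} ≤ PN ≤ min{1,(1−p₀)/p₁}.
  lower = (p₁ − p₀)/p₁ = 0.042 / 0.197 ≈ 0.2132
  upper = min{1, (1 − p₀)/p₁} = 0.845 / 0.197 ≈ 4.2893 → capped at 1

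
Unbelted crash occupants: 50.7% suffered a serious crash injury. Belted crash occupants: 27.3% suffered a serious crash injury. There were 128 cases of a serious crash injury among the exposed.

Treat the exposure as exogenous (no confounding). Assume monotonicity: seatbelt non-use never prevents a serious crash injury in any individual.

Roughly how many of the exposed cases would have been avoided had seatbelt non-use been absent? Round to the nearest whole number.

p₁ = 0.507, p₀ = 0.273.
PN = (p₁ − p₀)/p₁ = (0.507 − 0.273) / 0.507 ≈ 0.46154.
Attributable cases ≈ PN × (exposed cases) = 0.46154 × 128 ≈ 59.08.

about 59 cases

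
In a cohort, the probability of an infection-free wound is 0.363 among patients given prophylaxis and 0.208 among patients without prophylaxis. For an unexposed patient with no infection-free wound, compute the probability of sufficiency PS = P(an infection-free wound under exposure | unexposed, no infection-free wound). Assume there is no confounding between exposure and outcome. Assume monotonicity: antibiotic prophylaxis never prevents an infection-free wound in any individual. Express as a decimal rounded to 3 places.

PS ≈ 0.196

Let p₁ = 0.363, p₀ = 0.208.
Under exogeneity and monotonicity, PS = (p₁ − p₀) / (1 − p₀).
PS = (0.363 − 0.208) / (1 − 0.208) = 0.155 / 0.792 ≈ 0.1957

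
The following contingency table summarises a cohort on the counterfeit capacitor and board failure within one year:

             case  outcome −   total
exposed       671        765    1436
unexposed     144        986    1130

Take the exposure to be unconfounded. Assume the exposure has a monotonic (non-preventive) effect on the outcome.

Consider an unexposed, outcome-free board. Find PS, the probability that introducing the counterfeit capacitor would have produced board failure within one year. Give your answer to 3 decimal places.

p₁ = P(outcome | exposed) = 671/1436 = 0.46727
p₀ = P(outcome | unexposed) = 144/1130 = 0.12743
Under exogeneity and monotonicity, PS = (p₁ − p₀) / (1 − p₀).
PS = (0.46727 − 0.12743) / (1 − 0.12743) = 0.33984 / 0.87257 ≈ 0.3895

PS ≈ 0.389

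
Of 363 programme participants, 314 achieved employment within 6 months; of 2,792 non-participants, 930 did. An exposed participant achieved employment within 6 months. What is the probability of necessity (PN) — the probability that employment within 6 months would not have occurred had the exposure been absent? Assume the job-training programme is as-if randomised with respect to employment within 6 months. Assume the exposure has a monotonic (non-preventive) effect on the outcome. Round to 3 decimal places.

p₁ = P(outcome | exposed) = 314/363 = 0.86501
p₀ = P(outcome | unexposed) = 930/2792 = 0.33309
Under exogeneity and monotonicity, PN = (p₁ − p₀) / p₁.
PN = (0.86501 − 0.33309) / 0.86501 = 0.53192 / 0.86501 ≈ 0.6149

PN ≈ 0.615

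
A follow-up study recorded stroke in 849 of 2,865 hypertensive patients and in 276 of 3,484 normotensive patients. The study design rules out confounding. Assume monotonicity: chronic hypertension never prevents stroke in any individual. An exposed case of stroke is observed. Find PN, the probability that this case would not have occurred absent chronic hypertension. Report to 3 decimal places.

p₁ = P(outcome | exposed) = 849/2865 = 0.29634
p₀ = P(outcome | unexposed) = 276/3484 = 0.079219
Under exogeneity and monotonicity, PN = (p₁ − p₀) / p₁.
PN = (0.29634 − 0.079219) / 0.29634 = 0.21712 / 0.29634 ≈ 0.7327

PN ≈ 0.733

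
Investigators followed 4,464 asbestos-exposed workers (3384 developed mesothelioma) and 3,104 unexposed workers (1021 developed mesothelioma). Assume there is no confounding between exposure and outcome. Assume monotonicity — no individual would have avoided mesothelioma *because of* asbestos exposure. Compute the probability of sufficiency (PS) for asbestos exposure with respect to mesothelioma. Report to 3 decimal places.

p₁ = P(outcome | exposed) = 3384/4464 = 0.75806
p₀ = P(outcome | unexposed) = 1021/3104 = 0.32893
Under exogeneity and monotonicity, PS = (p₁ − p₀) / (1 − p₀).
PS = (0.75806 − 0.32893) / (1 − 0.32893) = 0.42913 / 0.67107 ≈ 0.6395

PS ≈ 0.639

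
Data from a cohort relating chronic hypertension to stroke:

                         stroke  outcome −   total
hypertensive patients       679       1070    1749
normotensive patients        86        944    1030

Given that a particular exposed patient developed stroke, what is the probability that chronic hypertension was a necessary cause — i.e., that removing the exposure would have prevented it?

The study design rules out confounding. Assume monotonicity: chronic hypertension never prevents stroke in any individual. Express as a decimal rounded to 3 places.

p₁ = P(outcome | exposed) = 679/1749 = 0.38822
p₀ = P(outcome | unexposed) = 86/1030 = 0.083495
Under exogeneity and monotonicity, PN = (p₁ − p₀) / p₁.
PN = (0.38822 − 0.083495) / 0.38822 = 0.30473 / 0.38822 ≈ 0.7849

PN ≈ 0.785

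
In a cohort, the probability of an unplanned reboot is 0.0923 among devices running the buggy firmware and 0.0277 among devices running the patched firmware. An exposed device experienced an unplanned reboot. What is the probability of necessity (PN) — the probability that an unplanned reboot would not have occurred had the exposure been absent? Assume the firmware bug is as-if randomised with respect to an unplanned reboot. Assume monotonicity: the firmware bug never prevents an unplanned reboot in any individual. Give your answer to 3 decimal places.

Let p₁ = 0.0923, p₀ = 0.0277.
Under exogeneity and monotonicity, PN = (p₁ − p₀) / p₁.
PN = (0.0923 − 0.0277) / 0.0923 = 0.0646 / 0.0923 ≈ 0.6999

PN ≈ 0.700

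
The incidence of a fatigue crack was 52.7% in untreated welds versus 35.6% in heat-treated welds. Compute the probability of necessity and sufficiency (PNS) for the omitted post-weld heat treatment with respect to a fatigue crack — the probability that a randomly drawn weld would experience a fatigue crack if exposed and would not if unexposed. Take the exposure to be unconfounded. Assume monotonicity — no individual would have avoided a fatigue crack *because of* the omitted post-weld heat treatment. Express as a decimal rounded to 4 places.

p₁ = 0.527, p₀ = 0.356.
Under exogeneity and monotonicity, PNS = p₁ − p₀.
PNS = 0.527 − 0.356 = 0.171

PNS ≈ 0.1710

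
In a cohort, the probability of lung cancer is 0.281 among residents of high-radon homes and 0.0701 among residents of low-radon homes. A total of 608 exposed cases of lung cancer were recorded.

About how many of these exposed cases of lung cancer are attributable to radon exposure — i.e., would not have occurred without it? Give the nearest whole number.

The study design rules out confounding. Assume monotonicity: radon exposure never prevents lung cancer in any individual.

Let p₁ = 0.281, p₀ = 0.0701.
PN = (p₁ − p₀)/p₁ = (0.281 − 0.0701) / 0.281 ≈ 0.75053.
Attributable cases ≈ PN × (exposed cases) = 0.75053 × 608 ≈ 456.32.

about 456 cases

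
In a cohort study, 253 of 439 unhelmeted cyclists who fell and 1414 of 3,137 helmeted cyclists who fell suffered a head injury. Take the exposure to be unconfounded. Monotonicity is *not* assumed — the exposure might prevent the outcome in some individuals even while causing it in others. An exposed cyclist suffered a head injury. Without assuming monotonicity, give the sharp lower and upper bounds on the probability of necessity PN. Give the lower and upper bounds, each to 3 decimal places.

0.218 ≤ PN ≤ 0.953

p₁ = P(outcome | exposed) = 253/439 = 0.57631
p₀ = P(outcome | unexposed) = 1414/3137 = 0.45075
Under exogeneity alone the bounds on PN are max{0,(p₁−p₀)/p₁} ≤ PN ≤ min{1,(1−p₀)/p₁}.
  lower = (p₁ − p₀)/p₁ = 0.12556 / 0.57631 ≈ 0.2179
  upper = min{1, (1 − p₀)/p₁} = 0.54925 / 0.57631 ≈ 0.9530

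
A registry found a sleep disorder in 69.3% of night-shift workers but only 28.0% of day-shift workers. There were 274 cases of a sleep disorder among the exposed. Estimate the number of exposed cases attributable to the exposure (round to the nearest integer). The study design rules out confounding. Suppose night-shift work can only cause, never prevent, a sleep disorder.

about 163 cases

p₁ = 0.693, p₀ = 0.28.
PN = (p₁ − p₀)/p₁ = (0.693 − 0.28) / 0.693 ≈ 0.59596.
Attributable cases ≈ PN × (exposed cases) = 0.59596 × 274 ≈ 163.29.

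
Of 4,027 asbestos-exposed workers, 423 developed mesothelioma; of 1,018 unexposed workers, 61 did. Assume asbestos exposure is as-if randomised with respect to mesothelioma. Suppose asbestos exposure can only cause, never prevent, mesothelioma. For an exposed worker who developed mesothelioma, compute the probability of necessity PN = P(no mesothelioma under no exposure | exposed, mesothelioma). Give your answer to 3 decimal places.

p₁ = P(outcome | exposed) = 423/4027 = 0.10504
p₀ = P(outcome | unexposed) = 61/1018 = 0.059921
Under exogeneity and monotonicity, PN = (p₁ − p₀) / p₁.
PN = (0.10504 − 0.059921) / 0.10504 = 0.04512 / 0.10504 ≈ 0.4295

PN ≈ 0.430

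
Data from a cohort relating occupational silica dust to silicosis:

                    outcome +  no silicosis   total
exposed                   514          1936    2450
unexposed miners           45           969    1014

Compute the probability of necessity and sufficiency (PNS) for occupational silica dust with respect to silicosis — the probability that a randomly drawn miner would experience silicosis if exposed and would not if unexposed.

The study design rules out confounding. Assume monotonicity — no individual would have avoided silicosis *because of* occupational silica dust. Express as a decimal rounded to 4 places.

p₁ = P(outcome | exposed) = 514/2450 = 0.2098
p₀ = P(outcome | unexposed) = 45/1014 = 0.044379
Under exogeneity and monotonicity, PNS = p₁ − p₀.
PNS = 0.2098 − 0.044379 = 0.16542

PNS ≈ 0.1654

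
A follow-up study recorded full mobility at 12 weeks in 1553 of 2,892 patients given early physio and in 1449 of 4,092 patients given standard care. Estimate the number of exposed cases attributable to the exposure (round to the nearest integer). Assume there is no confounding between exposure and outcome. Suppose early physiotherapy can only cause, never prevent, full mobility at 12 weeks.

p₁ = P(outcome | exposed) = 1553/2892 = 0.537
p₀ = P(outcome | unexposed) = 1449/4092 = 0.35411
PN = (p₁ − p₀)/p₁ = (0.537 − 0.35411) / 0.537 ≈ 0.34058.
Attributable cases ≈ PN × (exposed cases) = 0.34058 × 1553 ≈ 528.93.

about 529 cases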